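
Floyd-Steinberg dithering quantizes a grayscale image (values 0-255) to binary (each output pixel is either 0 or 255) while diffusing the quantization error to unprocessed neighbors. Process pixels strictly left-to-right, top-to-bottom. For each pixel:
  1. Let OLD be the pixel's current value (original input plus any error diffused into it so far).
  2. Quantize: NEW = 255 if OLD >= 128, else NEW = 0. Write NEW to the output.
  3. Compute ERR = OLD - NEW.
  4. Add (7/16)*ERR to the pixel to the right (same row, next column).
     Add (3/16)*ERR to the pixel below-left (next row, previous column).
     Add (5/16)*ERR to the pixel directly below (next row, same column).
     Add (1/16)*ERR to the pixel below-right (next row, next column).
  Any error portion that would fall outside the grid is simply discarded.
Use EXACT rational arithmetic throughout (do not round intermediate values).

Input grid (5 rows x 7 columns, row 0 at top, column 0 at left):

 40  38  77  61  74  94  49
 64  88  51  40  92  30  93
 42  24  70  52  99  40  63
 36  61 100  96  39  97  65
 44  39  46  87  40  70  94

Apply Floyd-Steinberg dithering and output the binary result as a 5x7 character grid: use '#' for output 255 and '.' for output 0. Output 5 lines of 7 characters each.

(0,0): OLD=40 → NEW=0, ERR=40
(0,1): OLD=111/2 → NEW=0, ERR=111/2
(0,2): OLD=3241/32 → NEW=0, ERR=3241/32
(0,3): OLD=53919/512 → NEW=0, ERR=53919/512
(0,4): OLD=983641/8192 → NEW=0, ERR=983641/8192
(0,5): OLD=19206255/131072 → NEW=255, ERR=-14217105/131072
(0,6): OLD=3240713/2097152 → NEW=0, ERR=3240713/2097152
(1,0): OLD=2781/32 → NEW=0, ERR=2781/32
(1,1): OLD=42203/256 → NEW=255, ERR=-23077/256
(1,2): OLD=544167/8192 → NEW=0, ERR=544167/8192
(1,3): OLD=4286547/32768 → NEW=255, ERR=-4069293/32768
(1,4): OLD=128841009/2097152 → NEW=0, ERR=128841009/2097152
(1,5): OLD=516342929/16777216 → NEW=0, ERR=516342929/16777216
(1,6): OLD=26888736991/268435456 → NEW=0, ERR=26888736991/268435456
(2,0): OLD=214041/4096 → NEW=0, ERR=214041/4096
(2,1): OLD=4794419/131072 → NEW=0, ERR=4794419/131072
(2,2): OLD=163247993/2097152 → NEW=0, ERR=163247993/2097152
(2,3): OLD=1055611217/16777216 → NEW=0, ERR=1055611217/16777216
(2,4): OLD=19291789897/134217728 → NEW=255, ERR=-14933730743/134217728
(2,5): OLD=101191755883/4294967296 → NEW=0, ERR=101191755883/4294967296
(2,6): OLD=7320952074653/68719476736 → NEW=0, ERR=7320952074653/68719476736
(3,0): OLD=124127289/2097152 → NEW=0, ERR=124127289/2097152
(3,1): OLD=1949298933/16777216 → NEW=0, ERR=1949298933/16777216
(3,2): OLD=25399538567/134217728 → NEW=255, ERR=-8825982073/134217728
(3,3): OLD=38061920925/536870912 → NEW=0, ERR=38061920925/536870912
(3,4): OLD=2995941984825/68719476736 → NEW=0, ERR=2995941984825/68719476736
(3,5): OLD=75018174171115/549755813888 → NEW=255, ERR=-65169558370325/549755813888
(3,6): OLD=421349765590389/8796093022208 → NEW=0, ERR=421349765590389/8796093022208
(4,0): OLD=22624148423/268435456 → NEW=0, ERR=22624148423/268435456
(4,1): OLD=444749078699/4294967296 → NEW=0, ERR=444749078699/4294967296
(4,2): OLD=6274688978117/68719476736 → NEW=0, ERR=6274688978117/68719476736
(4,3): OLD=84204443494215/549755813888 → NEW=255, ERR=-55983289047225/549755813888
(4,4): OLD=-38367445566515/4398046511104 → NEW=0, ERR=-38367445566515/4398046511104
(4,5): OLD=5748445148144517/140737488355328 → NEW=0, ERR=5748445148144517/140737488355328
(4,6): OLD=268932872827852851/2251799813685248 → NEW=0, ERR=268932872827852851/2251799813685248
Row 0: .....#.
Row 1: .#.#...
Row 2: ....#..
Row 3: ..#..#.
Row 4: ...#...

Answer: .....#.
.#.#...
....#..
..#..#.
...#...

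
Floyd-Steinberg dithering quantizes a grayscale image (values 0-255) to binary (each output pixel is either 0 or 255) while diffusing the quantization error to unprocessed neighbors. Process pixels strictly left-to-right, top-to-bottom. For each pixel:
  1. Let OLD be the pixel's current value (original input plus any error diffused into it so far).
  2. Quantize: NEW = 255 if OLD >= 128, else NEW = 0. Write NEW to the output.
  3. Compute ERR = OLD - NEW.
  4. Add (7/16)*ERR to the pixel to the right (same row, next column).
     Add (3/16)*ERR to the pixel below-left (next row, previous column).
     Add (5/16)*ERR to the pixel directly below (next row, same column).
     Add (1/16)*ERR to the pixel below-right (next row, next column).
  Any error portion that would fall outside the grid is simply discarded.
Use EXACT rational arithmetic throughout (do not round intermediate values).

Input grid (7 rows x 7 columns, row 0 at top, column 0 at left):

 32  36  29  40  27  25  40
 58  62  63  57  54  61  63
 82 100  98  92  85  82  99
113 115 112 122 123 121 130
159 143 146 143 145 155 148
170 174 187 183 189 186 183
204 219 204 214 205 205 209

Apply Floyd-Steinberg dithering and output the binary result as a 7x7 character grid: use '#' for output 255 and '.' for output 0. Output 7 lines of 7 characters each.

Answer: .......
..#..#.
#..#..#
.#.#.#.
#.#.##.
####.##
#.#####

Derivation:
(0,0): OLD=32 → NEW=0, ERR=32
(0,1): OLD=50 → NEW=0, ERR=50
(0,2): OLD=407/8 → NEW=0, ERR=407/8
(0,3): OLD=7969/128 → NEW=0, ERR=7969/128
(0,4): OLD=111079/2048 → NEW=0, ERR=111079/2048
(0,5): OLD=1596753/32768 → NEW=0, ERR=1596753/32768
(0,6): OLD=32148791/524288 → NEW=0, ERR=32148791/524288
(1,0): OLD=619/8 → NEW=0, ERR=619/8
(1,1): OLD=7873/64 → NEW=0, ERR=7873/64
(1,2): OLD=302113/2048 → NEW=255, ERR=-220127/2048
(1,3): OLD=350459/8192 → NEW=0, ERR=350459/8192
(1,4): OLD=53841047/524288 → NEW=0, ERR=53841047/524288
(1,5): OLD=570607627/4194304 → NEW=255, ERR=-498939893/4194304
(1,6): OLD=2225615205/67108864 → NEW=0, ERR=2225615205/67108864
(2,0): OLD=132347/1024 → NEW=255, ERR=-128773/1024
(2,1): OLD=2231741/32768 → NEW=0, ERR=2231741/32768
(2,2): OLD=57628735/524288 → NEW=0, ERR=57628735/524288
(2,3): OLD=696235295/4194304 → NEW=255, ERR=-373312225/4194304
(2,4): OLD=1963662537/33554432 → NEW=0, ERR=1963662537/33554432
(2,5): OLD=89191413277/1073741824 → NEW=0, ERR=89191413277/1073741824
(2,6): OLD=2375467545947/17179869184 → NEW=255, ERR=-2005399095973/17179869184
(3,0): OLD=45336087/524288 → NEW=0, ERR=45336087/524288
(3,1): OLD=783768119/4194304 → NEW=255, ERR=-285779401/4194304
(3,2): OLD=3493306267/33554432 → NEW=0, ERR=3493306267/33554432
(3,3): OLD=5287383299/33554432 → NEW=255, ERR=-3268996861/33554432
(3,4): OLD=1867060928919/17179869184 → NEW=0, ERR=1867060928919/17179869184
(3,5): OLD=24227082117921/137438953472 → NEW=255, ERR=-10819851017439/137438953472
(3,6): OLD=141334603160223/2199023255552 → NEW=0, ERR=141334603160223/2199023255552
(4,0): OLD=11626414653/67108864 → NEW=255, ERR=-5486345667/67108864
(4,1): OLD=119041165821/1073741824 → NEW=0, ERR=119041165821/1073741824
(4,2): OLD=3513494839019/17179869184 → NEW=255, ERR=-867371802901/17179869184
(4,3): OLD=16128530851993/137438953472 → NEW=0, ERR=16128530851993/137438953472
(4,4): OLD=230295580490389/1099511627776 → NEW=255, ERR=-50079884592491/1099511627776
(4,5): OLD=4549858816461267/35184372088832 → NEW=255, ERR=-4422156066190893/35184372088832
(4,6): OLD=60898387035371381/562949953421312 → NEW=0, ERR=60898387035371381/562949953421312
(5,0): OLD=2838793605383/17179869184 → NEW=255, ERR=-1542073036537/17179869184
(5,1): OLD=21275458959361/137438953472 → NEW=255, ERR=-13771474175999/137438953472
(5,2): OLD=171872509610629/1099511627776 → NEW=255, ERR=-108502955472251/1099511627776
(5,3): OLD=1449619571369477/8796093022208 → NEW=255, ERR=-793384149293563/8796093022208
(5,4): OLD=67032439181147173/562949953421312 → NEW=0, ERR=67032439181147173/562949953421312
(5,5): OLD=973923955274671017/4503599627370496 → NEW=255, ERR=-174493949704805463/4503599627370496
(5,6): OLD=13834981565949594983/72057594037927936 → NEW=255, ERR=-4539704913722028697/72057594037927936
(6,0): OLD=345603400143131/2199023255552 → NEW=255, ERR=-215147530022629/2199023255552
(6,1): OLD=4249223761705643/35184372088832 → NEW=0, ERR=4249223761705643/35184372088832
(6,2): OLD=114179776773748489/562949953421312 → NEW=255, ERR=-29372461348686071/562949953421312
(6,3): OLD=806797143820739319/4503599627370496 → NEW=255, ERR=-341620761158737161/4503599627370496
(6,4): OLD=3533016120839308257/18014398509481984 → NEW=255, ERR=-1060655499078597663/18014398509481984
(6,5): OLD=187652075967839210529/1152921504606846976 → NEW=255, ERR=-106342907706906768351/1152921504606846976
(6,6): OLD=2703122313234756414999/18446744073709551616 → NEW=255, ERR=-2000797425561179247081/18446744073709551616
Row 0: .......
Row 1: ..#..#.
Row 2: #..#..#
Row 3: .#.#.#.
Row 4: #.#.##.
Row 5: ####.##
Row 6: #.#####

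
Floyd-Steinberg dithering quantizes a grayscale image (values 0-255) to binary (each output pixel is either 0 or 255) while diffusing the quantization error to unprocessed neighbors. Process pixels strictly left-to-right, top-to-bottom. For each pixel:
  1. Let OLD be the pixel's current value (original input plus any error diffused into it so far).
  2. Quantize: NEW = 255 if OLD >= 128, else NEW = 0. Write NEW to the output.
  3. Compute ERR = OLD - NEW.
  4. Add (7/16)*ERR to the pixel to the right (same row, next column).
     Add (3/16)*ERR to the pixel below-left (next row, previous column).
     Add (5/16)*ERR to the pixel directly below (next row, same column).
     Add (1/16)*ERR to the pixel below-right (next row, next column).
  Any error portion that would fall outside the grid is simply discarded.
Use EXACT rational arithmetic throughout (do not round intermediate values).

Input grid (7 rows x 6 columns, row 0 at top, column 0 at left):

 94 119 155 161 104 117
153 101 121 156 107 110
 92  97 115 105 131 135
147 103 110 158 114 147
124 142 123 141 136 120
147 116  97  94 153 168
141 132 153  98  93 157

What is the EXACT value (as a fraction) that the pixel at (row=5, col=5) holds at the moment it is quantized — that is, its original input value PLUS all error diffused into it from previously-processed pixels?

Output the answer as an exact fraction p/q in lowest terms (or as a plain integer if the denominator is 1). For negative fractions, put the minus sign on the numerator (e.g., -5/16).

(0,0): OLD=94 → NEW=0, ERR=94
(0,1): OLD=1281/8 → NEW=255, ERR=-759/8
(0,2): OLD=14527/128 → NEW=0, ERR=14527/128
(0,3): OLD=431417/2048 → NEW=255, ERR=-90823/2048
(0,4): OLD=2772111/32768 → NEW=0, ERR=2772111/32768
(0,5): OLD=80746473/524288 → NEW=255, ERR=-52946967/524288
(1,0): OLD=21067/128 → NEW=255, ERR=-11573/128
(1,1): OLD=60365/1024 → NEW=0, ERR=60365/1024
(1,2): OLD=5505425/32768 → NEW=255, ERR=-2850415/32768
(1,3): OLD=16651357/131072 → NEW=0, ERR=16651357/131072
(1,4): OLD=1403496343/8388608 → NEW=255, ERR=-735598697/8388608
(1,5): OLD=6088662257/134217728 → NEW=0, ERR=6088662257/134217728
(2,0): OLD=1225503/16384 → NEW=0, ERR=1225503/16384
(2,1): OLD=66157445/524288 → NEW=0, ERR=66157445/524288
(2,2): OLD=1430481999/8388608 → NEW=255, ERR=-708613041/8388608
(2,3): OLD=5762251031/67108864 → NEW=0, ERR=5762251031/67108864
(2,4): OLD=338460952901/2147483648 → NEW=255, ERR=-209147377339/2147483648
(2,5): OLD=3473312752435/34359738368 → NEW=0, ERR=3473312752435/34359738368
(3,0): OLD=1627678191/8388608 → NEW=255, ERR=-511416849/8388608
(3,1): OLD=7019361027/67108864 → NEW=0, ERR=7019361027/67108864
(3,2): OLD=82328756121/536870912 → NEW=255, ERR=-54573326439/536870912
(3,3): OLD=4013898616299/34359738368 → NEW=0, ERR=4013898616299/34359738368
(3,4): OLD=43703936847691/274877906944 → NEW=255, ERR=-26389929423029/274877906944
(3,5): OLD=573944976969093/4398046511104 → NEW=255, ERR=-547556883362427/4398046511104
(4,0): OLD=133745395297/1073741824 → NEW=0, ERR=133745395297/1073741824
(4,1): OLD=3544406758061/17179869184 → NEW=255, ERR=-836459883859/17179869184
(4,2): OLD=54081670968439/549755813888 → NEW=0, ERR=54081670968439/549755813888
(4,3): OLD=1725710039402611/8796093022208 → NEW=255, ERR=-517293681260429/8796093022208
(4,4): OLD=9039070685414947/140737488355328 → NEW=0, ERR=9039070685414947/140737488355328
(4,5): OLD=232368727237555221/2251799813685248 → NEW=0, ERR=232368727237555221/2251799813685248
(5,0): OLD=48597304292951/274877906944 → NEW=255, ERR=-21496561977769/274877906944
(5,1): OLD=816283996767303/8796093022208 → NEW=0, ERR=816283996767303/8796093022208
(5,2): OLD=10855954760497981/70368744177664 → NEW=255, ERR=-7088075004806339/70368744177664
(5,3): OLD=112014757742455471/2251799813685248 → NEW=0, ERR=112014757742455471/2251799813685248
(5,4): OLD=948039237780233375/4503599627370496 → NEW=255, ERR=-200378667199243105/4503599627370496
(5,5): OLD=13315962662286022027/72057594037927936 → NEW=255, ERR=-5058723817385601653/72057594037927936
Target (5,5): original=168, with diffused error = 13315962662286022027/72057594037927936

Answer: 13315962662286022027/72057594037927936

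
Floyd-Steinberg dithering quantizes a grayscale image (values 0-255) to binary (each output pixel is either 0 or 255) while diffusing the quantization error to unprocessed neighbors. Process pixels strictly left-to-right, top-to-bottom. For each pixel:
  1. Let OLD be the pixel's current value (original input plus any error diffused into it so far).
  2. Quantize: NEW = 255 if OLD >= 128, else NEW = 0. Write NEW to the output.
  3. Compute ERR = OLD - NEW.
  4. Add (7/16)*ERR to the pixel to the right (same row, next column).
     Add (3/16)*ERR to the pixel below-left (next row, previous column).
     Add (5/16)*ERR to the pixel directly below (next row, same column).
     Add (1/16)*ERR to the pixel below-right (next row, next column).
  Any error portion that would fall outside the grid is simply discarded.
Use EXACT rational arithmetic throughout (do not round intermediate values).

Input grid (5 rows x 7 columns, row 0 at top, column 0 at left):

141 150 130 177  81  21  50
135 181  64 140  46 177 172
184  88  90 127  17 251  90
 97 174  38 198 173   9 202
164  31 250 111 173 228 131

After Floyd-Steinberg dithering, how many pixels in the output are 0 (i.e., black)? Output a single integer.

(0,0): OLD=141 → NEW=255, ERR=-114
(0,1): OLD=801/8 → NEW=0, ERR=801/8
(0,2): OLD=22247/128 → NEW=255, ERR=-10393/128
(0,3): OLD=289745/2048 → NEW=255, ERR=-232495/2048
(0,4): OLD=1026743/32768 → NEW=0, ERR=1026743/32768
(0,5): OLD=18197249/524288 → NEW=0, ERR=18197249/524288
(0,6): OLD=546811143/8388608 → NEW=0, ERR=546811143/8388608
(1,0): OLD=15123/128 → NEW=0, ERR=15123/128
(1,1): OLD=247429/1024 → NEW=255, ERR=-13691/1024
(1,2): OLD=581609/32768 → NEW=0, ERR=581609/32768
(1,3): OLD=14822901/131072 → NEW=0, ERR=14822901/131072
(1,4): OLD=878129663/8388608 → NEW=0, ERR=878129663/8388608
(1,5): OLD=16631252527/67108864 → NEW=255, ERR=-481507793/67108864
(1,6): OLD=205514732769/1073741824 → NEW=255, ERR=-68289432351/1073741824
(2,0): OLD=3578503/16384 → NEW=255, ERR=-599417/16384
(2,1): OLD=41171261/524288 → NEW=0, ERR=41171261/524288
(2,2): OLD=1260567287/8388608 → NEW=255, ERR=-878527753/8388608
(2,3): OLD=9211283199/67108864 → NEW=255, ERR=-7901477121/67108864
(2,4): OLD=2106629807/536870912 → NEW=0, ERR=2106629807/536870912
(2,5): OLD=4210651658853/17179869184 → NEW=255, ERR=-170214983067/17179869184
(2,6): OLD=17961086160403/274877906944 → NEW=0, ERR=17961086160403/274877906944
(3,0): OLD=841302039/8388608 → NEW=0, ERR=841302039/8388608
(3,1): OLD=14797107531/67108864 → NEW=255, ERR=-2315652789/67108864
(3,2): OLD=-14491500143/536870912 → NEW=0, ERR=-14491500143/536870912
(3,3): OLD=308350394151/2147483648 → NEW=255, ERR=-239257936089/2147483648
(3,4): OLD=31959071157271/274877906944 → NEW=0, ERR=31959071157271/274877906944
(3,5): OLD=152320285498933/2199023255552 → NEW=0, ERR=152320285498933/2199023255552
(3,6): OLD=8870141089020139/35184372088832 → NEW=255, ERR=-101873793632021/35184372088832
(4,0): OLD=202798782329/1073741824 → NEW=255, ERR=-71005382791/1073741824
(4,1): OLD=-128976297819/17179869184 → NEW=0, ERR=-128976297819/17179869184
(4,2): OLD=59163005048267/274877906944 → NEW=255, ERR=-10930861222453/274877906944
(4,3): OLD=173499810238505/2199023255552 → NEW=0, ERR=173499810238505/2199023255552
(4,4): OLD=4395859309634987/17592186044416 → NEW=255, ERR=-90148131691093/17592186044416
(4,5): OLD=143061278103533099/562949953421312 → NEW=255, ERR=-490960018901461/562949953421312
(4,6): OLD=1207350471835924893/9007199254740992 → NEW=255, ERR=-1089485338123028067/9007199254740992
Output grid:
  Row 0: #.##...  (4 black, running=4)
  Row 1: .#...##  (4 black, running=8)
  Row 2: #.##.#.  (3 black, running=11)
  Row 3: .#.#..#  (4 black, running=15)
  Row 4: #.#.###  (2 black, running=17)

Answer: 17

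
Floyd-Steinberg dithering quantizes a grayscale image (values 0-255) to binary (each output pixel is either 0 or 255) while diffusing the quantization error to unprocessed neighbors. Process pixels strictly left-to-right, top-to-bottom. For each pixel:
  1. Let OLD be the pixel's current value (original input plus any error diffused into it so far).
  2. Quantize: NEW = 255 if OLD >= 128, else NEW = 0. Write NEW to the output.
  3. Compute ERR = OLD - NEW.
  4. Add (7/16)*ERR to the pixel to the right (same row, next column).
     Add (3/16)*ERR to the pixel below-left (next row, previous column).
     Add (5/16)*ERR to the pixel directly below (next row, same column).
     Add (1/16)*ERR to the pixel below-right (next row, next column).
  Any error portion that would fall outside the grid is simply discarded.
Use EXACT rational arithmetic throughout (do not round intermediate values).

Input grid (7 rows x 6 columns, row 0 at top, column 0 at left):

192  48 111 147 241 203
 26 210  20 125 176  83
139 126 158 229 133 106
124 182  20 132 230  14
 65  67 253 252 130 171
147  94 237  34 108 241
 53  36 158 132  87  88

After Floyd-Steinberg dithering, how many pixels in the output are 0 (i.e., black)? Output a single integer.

Answer: 21

Derivation:
(0,0): OLD=192 → NEW=255, ERR=-63
(0,1): OLD=327/16 → NEW=0, ERR=327/16
(0,2): OLD=30705/256 → NEW=0, ERR=30705/256
(0,3): OLD=817047/4096 → NEW=255, ERR=-227433/4096
(0,4): OLD=14202145/65536 → NEW=255, ERR=-2509535/65536
(0,5): OLD=195294183/1048576 → NEW=255, ERR=-72092697/1048576
(1,0): OLD=2597/256 → NEW=0, ERR=2597/256
(1,1): OLD=490243/2048 → NEW=255, ERR=-31997/2048
(1,2): OLD=2720575/65536 → NEW=0, ERR=2720575/65536
(1,3): OLD=33063315/262144 → NEW=0, ERR=33063315/262144
(1,4): OLD=3403299097/16777216 → NEW=255, ERR=-874890983/16777216
(1,5): OLD=9746049247/268435456 → NEW=0, ERR=9746049247/268435456
(2,0): OLD=4562641/32768 → NEW=255, ERR=-3793199/32768
(2,1): OLD=82722827/1048576 → NEW=0, ERR=82722827/1048576
(2,2): OLD=3827883233/16777216 → NEW=255, ERR=-450306847/16777216
(2,3): OLD=33485813273/134217728 → NEW=255, ERR=-739707367/134217728
(2,4): OLD=553978450891/4294967296 → NEW=255, ERR=-541238209589/4294967296
(2,5): OLD=4051308915005/68719476736 → NEW=0, ERR=4051308915005/68719476736
(3,0): OLD=1721631425/16777216 → NEW=0, ERR=1721631425/16777216
(3,1): OLD=32115730349/134217728 → NEW=255, ERR=-2109790291/134217728
(3,2): OLD=9269133399/1073741824 → NEW=0, ERR=9269133399/1073741824
(3,3): OLD=7473160304005/68719476736 → NEW=0, ERR=7473160304005/68719476736
(3,4): OLD=136837968161253/549755813888 → NEW=255, ERR=-3349764380187/549755813888
(3,5): OLD=192470817422411/8796093022208 → NEW=0, ERR=192470817422411/8796093022208
(4,0): OLD=202122323247/2147483648 → NEW=0, ERR=202122323247/2147483648
(4,1): OLD=3824159132899/34359738368 → NEW=0, ERR=3824159132899/34359738368
(4,2): OLD=356020060658617/1099511627776 → NEW=255, ERR=75644595575737/1099511627776
(4,3): OLD=5549988882862845/17592186044416 → NEW=255, ERR=1063981441536765/17592186044416
(4,4): OLD=46571608704672461/281474976710656 → NEW=255, ERR=-25204510356544819/281474976710656
(4,5): OLD=622764215209471099/4503599627370496 → NEW=255, ERR=-525653689770005381/4503599627370496
(5,0): OLD=108456367899993/549755813888 → NEW=255, ERR=-31731364641447/549755813888
(5,1): OLD=2151712260688361/17592186044416 → NEW=0, ERR=2151712260688361/17592186044416
(5,2): OLD=46486518375978771/140737488355328 → NEW=255, ERR=10598458845370131/140737488355328
(5,3): OLD=330370811886474113/4503599627370496 → NEW=0, ERR=330370811886474113/4503599627370496
(5,4): OLD=846734148812668257/9007199254740992 → NEW=0, ERR=846734148812668257/9007199254740992
(5,5): OLD=34595818138860454933/144115188075855872 → NEW=255, ERR=-2153554820482792427/144115188075855872
(6,0): OLD=16296292205098331/281474976710656 → NEW=0, ERR=16296292205098331/281474976710656
(6,1): OLD=495684907251894975/4503599627370496 → NEW=0, ERR=495684907251894975/4503599627370496
(6,2): OLD=4523149599602685607/18014398509481984 → NEW=255, ERR=-70522020315220313/18014398509481984
(6,3): OLD=50597179372632276587/288230376151711744 → NEW=255, ERR=-22901566546054218133/288230376151711744
(6,4): OLD=384605584628667730507/4611686018427387904 → NEW=0, ERR=384605584628667730507/4611686018427387904
(6,5): OLD=9274452119261275641645/73786976294838206464 → NEW=0, ERR=9274452119261275641645/73786976294838206464
Output grid:
  Row 0: #..###  (2 black, running=2)
  Row 1: .#..#.  (4 black, running=6)
  Row 2: #.###.  (2 black, running=8)
  Row 3: .#..#.  (4 black, running=12)
  Row 4: ..####  (2 black, running=14)
  Row 5: #.#..#  (3 black, running=17)
  Row 6: ..##..  (4 black, running=21)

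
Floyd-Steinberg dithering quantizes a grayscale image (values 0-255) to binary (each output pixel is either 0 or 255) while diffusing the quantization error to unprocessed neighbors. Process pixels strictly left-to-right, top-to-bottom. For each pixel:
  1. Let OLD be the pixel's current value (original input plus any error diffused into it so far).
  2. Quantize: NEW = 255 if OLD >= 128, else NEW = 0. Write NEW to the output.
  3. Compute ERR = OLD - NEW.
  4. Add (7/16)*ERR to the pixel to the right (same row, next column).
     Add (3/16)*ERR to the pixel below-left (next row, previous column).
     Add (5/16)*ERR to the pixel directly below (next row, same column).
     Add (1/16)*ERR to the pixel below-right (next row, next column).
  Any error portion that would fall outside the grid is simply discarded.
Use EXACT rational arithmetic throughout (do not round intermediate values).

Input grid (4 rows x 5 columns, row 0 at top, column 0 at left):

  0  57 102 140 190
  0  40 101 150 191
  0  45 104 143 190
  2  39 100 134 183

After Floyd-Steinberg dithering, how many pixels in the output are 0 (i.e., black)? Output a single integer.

Answer: 12

Derivation:
(0,0): OLD=0 → NEW=0, ERR=0
(0,1): OLD=57 → NEW=0, ERR=57
(0,2): OLD=2031/16 → NEW=0, ERR=2031/16
(0,3): OLD=50057/256 → NEW=255, ERR=-15223/256
(0,4): OLD=671679/4096 → NEW=255, ERR=-372801/4096
(1,0): OLD=171/16 → NEW=0, ERR=171/16
(1,1): OLD=11045/128 → NEW=0, ERR=11045/128
(1,2): OLD=699729/4096 → NEW=255, ERR=-344751/4096
(1,3): OLD=1400209/16384 → NEW=0, ERR=1400209/16384
(1,4): OLD=51440675/262144 → NEW=255, ERR=-15406045/262144
(2,0): OLD=39975/2048 → NEW=0, ERR=39975/2048
(2,1): OLD=4285493/65536 → NEW=0, ERR=4285493/65536
(2,2): OLD=133927823/1048576 → NEW=0, ERR=133927823/1048576
(2,3): OLD=3511574733/16777216 → NEW=255, ERR=-766615347/16777216
(2,4): OLD=42140308827/268435456 → NEW=255, ERR=-26310732453/268435456
(3,0): OLD=21349631/1048576 → NEW=0, ERR=21349631/1048576
(3,1): OLD=784424475/8388608 → NEW=0, ERR=784424475/8388608
(3,2): OLD=47336954257/268435456 → NEW=255, ERR=-21114087023/268435456
(3,3): OLD=40218888259/536870912 → NEW=0, ERR=40218888259/536870912
(3,4): OLD=1565851232515/8589934592 → NEW=255, ERR=-624582088445/8589934592
Output grid:
  Row 0: ...##  (3 black, running=3)
  Row 1: ..#.#  (3 black, running=6)
  Row 2: ...##  (3 black, running=9)
  Row 3: ..#.#  (3 black, running=12)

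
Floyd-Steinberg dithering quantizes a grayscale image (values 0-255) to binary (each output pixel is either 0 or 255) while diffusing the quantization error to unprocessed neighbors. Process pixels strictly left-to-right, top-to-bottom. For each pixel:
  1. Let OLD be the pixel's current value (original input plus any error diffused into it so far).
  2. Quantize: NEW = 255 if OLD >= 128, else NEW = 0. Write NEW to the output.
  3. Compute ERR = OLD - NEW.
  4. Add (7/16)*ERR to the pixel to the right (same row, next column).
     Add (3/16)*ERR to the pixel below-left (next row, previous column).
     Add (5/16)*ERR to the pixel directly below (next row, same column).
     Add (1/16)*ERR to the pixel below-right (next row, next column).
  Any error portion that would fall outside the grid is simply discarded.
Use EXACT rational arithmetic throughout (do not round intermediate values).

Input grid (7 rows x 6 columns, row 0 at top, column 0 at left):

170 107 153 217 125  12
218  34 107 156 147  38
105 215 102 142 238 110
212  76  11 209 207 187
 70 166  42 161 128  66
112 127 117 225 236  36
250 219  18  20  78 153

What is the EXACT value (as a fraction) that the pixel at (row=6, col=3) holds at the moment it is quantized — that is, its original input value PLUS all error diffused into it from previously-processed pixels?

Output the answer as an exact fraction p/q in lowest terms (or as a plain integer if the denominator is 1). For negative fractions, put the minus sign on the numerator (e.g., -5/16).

Answer: -12029054366719688855/288230376151711744

Derivation:
(0,0): OLD=170 → NEW=255, ERR=-85
(0,1): OLD=1117/16 → NEW=0, ERR=1117/16
(0,2): OLD=46987/256 → NEW=255, ERR=-18293/256
(0,3): OLD=760781/4096 → NEW=255, ERR=-283699/4096
(0,4): OLD=6206107/65536 → NEW=0, ERR=6206107/65536
(0,5): OLD=56025661/1048576 → NEW=0, ERR=56025661/1048576
(1,0): OLD=52359/256 → NEW=255, ERR=-12921/256
(1,1): OLD=30769/2048 → NEW=0, ERR=30769/2048
(1,2): OLD=5414533/65536 → NEW=0, ERR=5414533/65536
(1,3): OLD=48179745/262144 → NEW=255, ERR=-18666975/262144
(1,4): OLD=2535514051/16777216 → NEW=255, ERR=-1742676029/16777216
(1,5): OLD=4072631397/268435456 → NEW=0, ERR=4072631397/268435456
(2,0): OLD=3016107/32768 → NEW=0, ERR=3016107/32768
(2,1): OLD=285528201/1048576 → NEW=255, ERR=18141321/1048576
(2,2): OLD=2063177947/16777216 → NEW=0, ERR=2063177947/16777216
(2,3): OLD=21372370371/134217728 → NEW=255, ERR=-12853150269/134217728
(2,4): OLD=695946942153/4294967296 → NEW=255, ERR=-399269718327/4294967296
(2,5): OLD=4643939861007/68719476736 → NEW=0, ERR=4643939861007/68719476736
(3,0): OLD=4093770875/16777216 → NEW=255, ERR=-184419205/16777216
(3,1): OLD=14147623263/134217728 → NEW=0, ERR=14147623263/134217728
(3,2): OLD=84472719565/1073741824 → NEW=0, ERR=84472719565/1073741824
(3,3): OLD=14001467142055/68719476736 → NEW=255, ERR=-3521999425625/68719476736
(3,4): OLD=89177170074695/549755813888 → NEW=255, ERR=-51010562466745/549755813888
(3,5): OLD=1422446528380105/8796093022208 → NEW=255, ERR=-820557192282935/8796093022208
(4,0): OLD=185389956949/2147483648 → NEW=0, ERR=185389956949/2147483648
(4,1): OLD=8616486787921/34359738368 → NEW=255, ERR=-145246495919/34359738368
(4,2): OLD=67854892518307/1099511627776 → NEW=0, ERR=67854892518307/1099511627776
(4,3): OLD=2806002936763215/17592186044416 → NEW=255, ERR=-1680004504562865/17592186044416
(4,4): OLD=10282100485687103/281474976710656 → NEW=0, ERR=10282100485687103/281474976710656
(4,5): OLD=211805720058019417/4503599627370496 → NEW=0, ERR=211805720058019417/4503599627370496
(5,0): OLD=75968108223619/549755813888 → NEW=255, ERR=-64219624317821/549755813888
(5,1): OLD=1610377783357107/17592186044416 → NEW=0, ERR=1610377783357107/17592186044416
(5,2): OLD=22259614220255969/140737488355328 → NEW=255, ERR=-13628445310352671/140737488355328
(5,3): OLD=736328475390142907/4503599627370496 → NEW=255, ERR=-412089429589333573/4503599627370496
(5,4): OLD=1893608778960823867/9007199254740992 → NEW=255, ERR=-403227030998129093/9007199254740992
(5,5): OLD=4812641969866089207/144115188075855872 → NEW=0, ERR=4812641969866089207/144115188075855872
(6,0): OLD=64924737636883961/281474976710656 → NEW=255, ERR=-6851381424333319/281474976710656
(6,1): OLD=952507751579533573/4503599627370496 → NEW=255, ERR=-195910153399942907/4503599627370496
(6,2): OLD=-769724301750476547/18014398509481984 → NEW=0, ERR=-769724301750476547/18014398509481984
(6,3): OLD=-12029054366719688855/288230376151711744 → NEW=0, ERR=-12029054366719688855/288230376151711744
Target (6,3): original=20, with diffused error = -12029054366719688855/288230376151711744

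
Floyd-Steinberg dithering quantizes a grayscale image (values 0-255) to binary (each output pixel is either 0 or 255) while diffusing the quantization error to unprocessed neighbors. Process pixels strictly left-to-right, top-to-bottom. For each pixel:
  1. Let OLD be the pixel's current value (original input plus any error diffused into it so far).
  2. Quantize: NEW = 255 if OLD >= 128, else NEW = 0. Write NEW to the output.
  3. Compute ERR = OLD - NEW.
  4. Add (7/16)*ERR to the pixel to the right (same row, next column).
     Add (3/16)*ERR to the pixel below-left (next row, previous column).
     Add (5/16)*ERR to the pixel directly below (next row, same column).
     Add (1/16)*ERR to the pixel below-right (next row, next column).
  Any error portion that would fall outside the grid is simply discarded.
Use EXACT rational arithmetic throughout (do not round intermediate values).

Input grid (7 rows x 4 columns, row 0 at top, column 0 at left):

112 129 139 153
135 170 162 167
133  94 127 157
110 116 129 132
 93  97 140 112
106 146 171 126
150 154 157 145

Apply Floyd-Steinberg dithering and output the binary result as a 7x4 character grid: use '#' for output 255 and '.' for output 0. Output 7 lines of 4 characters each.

(0,0): OLD=112 → NEW=0, ERR=112
(0,1): OLD=178 → NEW=255, ERR=-77
(0,2): OLD=1685/16 → NEW=0, ERR=1685/16
(0,3): OLD=50963/256 → NEW=255, ERR=-14317/256
(1,0): OLD=2489/16 → NEW=255, ERR=-1591/16
(1,1): OLD=16535/128 → NEW=255, ERR=-16105/128
(1,2): OLD=510219/4096 → NEW=0, ERR=510219/4096
(1,3): OLD=13802045/65536 → NEW=255, ERR=-2909635/65536
(2,0): OLD=160429/2048 → NEW=0, ERR=160429/2048
(2,1): OLD=6952951/65536 → NEW=0, ERR=6952951/65536
(2,2): OLD=25710333/131072 → NEW=255, ERR=-7713027/131072
(2,3): OLD=262492333/2097152 → NEW=0, ERR=262492333/2097152
(3,0): OLD=161870853/1048576 → NEW=255, ERR=-105516027/1048576
(3,1): OLD=1660807947/16777216 → NEW=0, ERR=1660807947/16777216
(3,2): OLD=49397263621/268435456 → NEW=255, ERR=-19053777659/268435456
(3,3): OLD=585758053283/4294967296 → NEW=255, ERR=-509458607197/4294967296
(4,0): OLD=21505639089/268435456 → NEW=0, ERR=21505639089/268435456
(4,1): OLD=307921250603/2147483648 → NEW=255, ERR=-239687079637/2147483648
(4,2): OLD=3637596428243/68719476736 → NEW=0, ERR=3637596428243/68719476736
(4,3): OLD=102974021652149/1099511627776 → NEW=0, ERR=102974021652149/1099511627776
(5,0): OLD=3783296591657/34359738368 → NEW=0, ERR=3783296591657/34359738368
(5,1): OLD=191563150088087/1099511627776 → NEW=255, ERR=-88812314994793/1099511627776
(5,2): OLD=178986725192083/1099511627776 → NEW=255, ERR=-101388739890797/1099511627776
(5,3): OLD=1039982956736735/8796093022208 → NEW=0, ERR=1039982956736735/8796093022208
(6,0): OLD=2977718416343141/17592186044416 → NEW=255, ERR=-1508289024982939/17592186044416
(6,1): OLD=22754526379147139/281474976710656 → NEW=0, ERR=22754526379147139/281474976710656
(6,2): OLD=813671650299037237/4503599627370496 → NEW=255, ERR=-334746254680439243/4503599627370496
(6,3): OLD=10352195443389813107/72057594037927936 → NEW=255, ERR=-8022491036281810573/72057594037927936
Row 0: .#.#
Row 1: ##.#
Row 2: ..#.
Row 3: #.##
Row 4: .#..
Row 5: .##.
Row 6: #.##

Answer: .#.#
##.#
..#.
#.##
.#..
.##.
#.##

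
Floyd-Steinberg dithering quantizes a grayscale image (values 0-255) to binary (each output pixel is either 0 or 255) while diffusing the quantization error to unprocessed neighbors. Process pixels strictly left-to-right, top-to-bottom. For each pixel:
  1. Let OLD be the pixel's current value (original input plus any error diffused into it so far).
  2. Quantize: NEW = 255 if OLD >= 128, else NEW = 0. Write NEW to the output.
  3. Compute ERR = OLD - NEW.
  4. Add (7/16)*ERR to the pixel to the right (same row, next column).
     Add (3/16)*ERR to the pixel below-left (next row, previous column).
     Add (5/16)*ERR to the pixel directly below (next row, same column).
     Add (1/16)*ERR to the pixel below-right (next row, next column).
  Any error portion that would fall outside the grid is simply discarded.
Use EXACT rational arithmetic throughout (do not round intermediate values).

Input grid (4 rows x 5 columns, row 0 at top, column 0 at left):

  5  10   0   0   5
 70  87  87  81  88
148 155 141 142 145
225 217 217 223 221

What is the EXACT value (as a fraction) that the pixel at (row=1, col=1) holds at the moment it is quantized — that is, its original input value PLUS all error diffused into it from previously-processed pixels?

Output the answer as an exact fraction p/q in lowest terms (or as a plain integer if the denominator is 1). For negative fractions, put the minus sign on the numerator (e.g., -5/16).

(0,0): OLD=5 → NEW=0, ERR=5
(0,1): OLD=195/16 → NEW=0, ERR=195/16
(0,2): OLD=1365/256 → NEW=0, ERR=1365/256
(0,3): OLD=9555/4096 → NEW=0, ERR=9555/4096
(0,4): OLD=394565/65536 → NEW=0, ERR=394565/65536
(1,0): OLD=18905/256 → NEW=0, ERR=18905/256
(1,1): OLD=254831/2048 → NEW=0, ERR=254831/2048
Target (1,1): original=87, with diffused error = 254831/2048

Answer: 254831/2048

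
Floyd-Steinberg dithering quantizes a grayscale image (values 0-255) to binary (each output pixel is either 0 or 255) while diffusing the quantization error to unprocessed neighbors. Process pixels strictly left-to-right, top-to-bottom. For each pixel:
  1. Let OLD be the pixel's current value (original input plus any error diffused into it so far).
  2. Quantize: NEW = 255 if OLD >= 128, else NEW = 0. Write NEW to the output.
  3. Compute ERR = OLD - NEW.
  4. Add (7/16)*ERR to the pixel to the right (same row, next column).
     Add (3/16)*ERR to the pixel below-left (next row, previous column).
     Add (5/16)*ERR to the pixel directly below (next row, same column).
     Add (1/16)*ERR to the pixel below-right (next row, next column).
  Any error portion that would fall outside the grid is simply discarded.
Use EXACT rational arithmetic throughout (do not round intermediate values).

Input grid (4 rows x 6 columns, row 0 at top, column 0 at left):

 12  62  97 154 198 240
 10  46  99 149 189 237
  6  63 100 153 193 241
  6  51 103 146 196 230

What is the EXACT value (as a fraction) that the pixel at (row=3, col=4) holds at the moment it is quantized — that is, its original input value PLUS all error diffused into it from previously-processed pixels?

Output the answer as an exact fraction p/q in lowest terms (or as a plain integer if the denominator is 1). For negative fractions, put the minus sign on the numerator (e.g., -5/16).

Answer: 31928928439735/137438953472

Derivation:
(0,0): OLD=12 → NEW=0, ERR=12
(0,1): OLD=269/4 → NEW=0, ERR=269/4
(0,2): OLD=8091/64 → NEW=0, ERR=8091/64
(0,3): OLD=214333/1024 → NEW=255, ERR=-46787/1024
(0,4): OLD=2916523/16384 → NEW=255, ERR=-1261397/16384
(0,5): OLD=54084781/262144 → NEW=255, ERR=-12761939/262144
(1,0): OLD=1687/64 → NEW=0, ERR=1687/64
(1,1): OLD=52737/512 → NEW=0, ERR=52737/512
(1,2): OLD=2936117/16384 → NEW=255, ERR=-1241803/16384
(1,3): OLD=6227745/65536 → NEW=0, ERR=6227745/65536
(1,4): OLD=815925267/4194304 → NEW=255, ERR=-253622253/4194304
(1,5): OLD=12785572245/67108864 → NEW=255, ERR=-4327188075/67108864
(2,0): OLD=274843/8192 → NEW=0, ERR=274843/8192
(2,1): OLD=25507257/262144 → NEW=0, ERR=25507257/262144
(2,2): OLD=600371243/4194304 → NEW=255, ERR=-469176277/4194304
(2,3): OLD=3948766163/33554432 → NEW=0, ERR=3948766163/33554432
(2,4): OLD=235620764729/1073741824 → NEW=255, ERR=-38183400391/1073741824
(2,5): OLD=3461962327839/17179869184 → NEW=255, ERR=-918904314081/17179869184
(3,0): OLD=145662475/4194304 → NEW=0, ERR=145662475/4194304
(3,1): OLD=2607980367/33554432 → NEW=0, ERR=2607980367/33554432
(3,2): OLD=34948871405/268435456 → NEW=255, ERR=-33502169875/268435456
(3,3): OLD=1967343402359/17179869184 → NEW=0, ERR=1967343402359/17179869184
(3,4): OLD=31928928439735/137438953472 → NEW=255, ERR=-3118004695625/137438953472
Target (3,4): original=196, with diffused error = 31928928439735/137438953472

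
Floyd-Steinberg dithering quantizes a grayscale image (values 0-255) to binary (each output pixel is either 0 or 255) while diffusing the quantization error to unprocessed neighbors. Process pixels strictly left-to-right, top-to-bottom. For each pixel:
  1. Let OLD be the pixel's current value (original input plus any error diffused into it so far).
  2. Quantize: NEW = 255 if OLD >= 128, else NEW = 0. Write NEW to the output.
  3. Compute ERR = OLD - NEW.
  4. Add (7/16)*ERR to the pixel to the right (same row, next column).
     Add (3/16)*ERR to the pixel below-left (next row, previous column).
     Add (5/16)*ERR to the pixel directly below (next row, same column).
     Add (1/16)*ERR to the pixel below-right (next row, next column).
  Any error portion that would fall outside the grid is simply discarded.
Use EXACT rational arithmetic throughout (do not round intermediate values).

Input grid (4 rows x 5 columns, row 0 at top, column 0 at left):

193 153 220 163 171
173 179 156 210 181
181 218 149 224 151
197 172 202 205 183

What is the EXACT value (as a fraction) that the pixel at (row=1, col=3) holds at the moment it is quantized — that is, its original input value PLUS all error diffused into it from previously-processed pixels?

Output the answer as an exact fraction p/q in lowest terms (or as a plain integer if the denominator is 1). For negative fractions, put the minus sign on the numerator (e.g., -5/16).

Answer: 28407131/131072

Derivation:
(0,0): OLD=193 → NEW=255, ERR=-62
(0,1): OLD=1007/8 → NEW=0, ERR=1007/8
(0,2): OLD=35209/128 → NEW=255, ERR=2569/128
(0,3): OLD=351807/2048 → NEW=255, ERR=-170433/2048
(0,4): OLD=4410297/32768 → NEW=255, ERR=-3945543/32768
(1,0): OLD=22685/128 → NEW=255, ERR=-9955/128
(1,1): OLD=188619/1024 → NEW=255, ERR=-72501/1024
(1,2): OLD=4048807/32768 → NEW=0, ERR=4048807/32768
(1,3): OLD=28407131/131072 → NEW=255, ERR=-5016229/131072
Target (1,3): original=210, with diffused error = 28407131/131072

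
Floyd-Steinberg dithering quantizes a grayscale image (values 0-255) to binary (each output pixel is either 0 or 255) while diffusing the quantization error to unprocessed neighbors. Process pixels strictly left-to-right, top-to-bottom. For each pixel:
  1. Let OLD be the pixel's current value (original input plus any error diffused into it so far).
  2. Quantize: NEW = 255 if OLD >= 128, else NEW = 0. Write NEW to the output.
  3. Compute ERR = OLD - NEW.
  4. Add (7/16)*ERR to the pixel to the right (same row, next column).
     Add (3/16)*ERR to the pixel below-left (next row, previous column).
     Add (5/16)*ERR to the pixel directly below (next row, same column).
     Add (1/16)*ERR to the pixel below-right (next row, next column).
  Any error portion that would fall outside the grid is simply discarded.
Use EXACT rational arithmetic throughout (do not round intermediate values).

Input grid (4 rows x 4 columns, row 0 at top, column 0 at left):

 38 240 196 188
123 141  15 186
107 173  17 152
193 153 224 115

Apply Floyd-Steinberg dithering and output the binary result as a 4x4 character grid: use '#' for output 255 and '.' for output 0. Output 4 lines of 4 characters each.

(0,0): OLD=38 → NEW=0, ERR=38
(0,1): OLD=2053/8 → NEW=255, ERR=13/8
(0,2): OLD=25179/128 → NEW=255, ERR=-7461/128
(0,3): OLD=332797/2048 → NEW=255, ERR=-189443/2048
(1,0): OLD=17303/128 → NEW=255, ERR=-15337/128
(1,1): OLD=82465/1024 → NEW=0, ERR=82465/1024
(1,2): OLD=484149/32768 → NEW=0, ERR=484149/32768
(1,3): OLD=83841155/524288 → NEW=255, ERR=-49852285/524288
(2,0): OLD=1387003/16384 → NEW=0, ERR=1387003/16384
(2,1): OLD=120840441/524288 → NEW=255, ERR=-12852999/524288
(2,2): OLD=-1995939/1048576 → NEW=0, ERR=-1995939/1048576
(2,3): OLD=2053135177/16777216 → NEW=0, ERR=2053135177/16777216
(3,0): OLD=1802362827/8388608 → NEW=255, ERR=-336732213/8388608
(3,1): OLD=17812189973/134217728 → NEW=255, ERR=-16413330667/134217728
(3,2): OLD=410850498027/2147483648 → NEW=255, ERR=-136757832213/2147483648
(3,3): OLD=4303983917037/34359738368 → NEW=0, ERR=4303983917037/34359738368
Row 0: .###
Row 1: #..#
Row 2: .#..
Row 3: ###.

Answer: .###
#..#
.#..
###.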